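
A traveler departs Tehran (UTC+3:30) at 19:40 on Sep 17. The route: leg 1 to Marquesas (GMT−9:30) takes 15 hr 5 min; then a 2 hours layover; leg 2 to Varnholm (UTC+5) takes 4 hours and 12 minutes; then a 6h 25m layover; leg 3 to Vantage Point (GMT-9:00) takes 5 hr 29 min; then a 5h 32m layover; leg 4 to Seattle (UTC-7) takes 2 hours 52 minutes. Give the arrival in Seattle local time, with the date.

02:45 on September 19

Convert departure to UTC: 19:40 − 3:30 = 16:10 UTC on Sep 17.
Add 15 hours 5 minutes leg 1 → 07:15 UTC (Sep 18).
Add 2 hours layover in Marquesas → 09:15 UTC.
Add 4 hours 12 minutes leg 2 → 13:27 UTC.
Add 6 hours and 25 minutes layover in Varnholm → 19:52 UTC.
Add 5 hours 29 minutes leg 3 → 01:21 UTC (Sep 19).
Add 5 hours 32 minutes layover in Vantage Point → 06:53 UTC.
Add 2 hours 52 minutes leg 4 → 09:45 UTC.
Seattle is UTC−7:00, so local arrival = 09:45 − 7:00 = 02:45 on Sep 19.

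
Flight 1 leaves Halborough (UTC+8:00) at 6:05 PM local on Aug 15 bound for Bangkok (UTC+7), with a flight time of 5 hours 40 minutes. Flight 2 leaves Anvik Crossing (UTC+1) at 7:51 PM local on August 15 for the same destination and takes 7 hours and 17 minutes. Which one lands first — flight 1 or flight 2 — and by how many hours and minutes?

the first, by 10 hours 23 minutes

Flight 1 in UTC: 6:05 PM − 8:00 = 10:05 AM on Aug 15.
+5 hours and 40 minutes → arrive 3:45 PM UTC on Aug 15.
Flight 2 in UTC: 7:51 PM − 1:00 = 6:51 PM on Aug 15.
+7 hours 17 minutes → arrive 2:08 AM UTC on Aug 16.
Flight 1 lands earlier by 10 hours 23 minutes.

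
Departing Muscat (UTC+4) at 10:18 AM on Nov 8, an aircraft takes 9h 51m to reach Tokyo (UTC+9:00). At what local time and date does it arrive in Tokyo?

1:09 AM on November 9

Convert departure to UTC: 10:18 AM − 4:00 = 6:18 AM UTC on Nov 8.
Add 9 hours and 51 minutes travel time → 4:09 PM UTC.
Tokyo is UTC+9:00, so local arrival = 4:09 PM + 9:00 = 1:09 AM on Nov 9.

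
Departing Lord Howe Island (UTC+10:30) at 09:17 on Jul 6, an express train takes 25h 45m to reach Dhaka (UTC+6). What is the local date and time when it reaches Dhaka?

06:32 on Jul 7

Dhaka is 4:30 behind Lord Howe Island.
After 25 hours 45 minutes it is 11:02 (Jul 7) in Lord Howe Island.
Shift by the zone difference: 11:02 − 4:30 = 06:32 on Jul 7 in Dhaka.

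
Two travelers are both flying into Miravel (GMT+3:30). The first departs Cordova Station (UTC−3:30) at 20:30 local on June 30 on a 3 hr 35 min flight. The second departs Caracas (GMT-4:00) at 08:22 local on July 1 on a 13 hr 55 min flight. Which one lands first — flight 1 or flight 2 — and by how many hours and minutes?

the first, by 22 hours 42 minutes

Flight 1 in UTC: 20:30 + 3:30 = 00:00 on Jul 1.
+3 hours and 35 minutes → arrive 03:35 UTC on Jul 1.
Flight 2 in UTC: 08:22 + 4:00 = 12:22 on Jul 1.
+13 hours 55 minutes → arrive 02:17 UTC on Jul 2.
Flight 1 lands earlier by 22 hours 42 minutes.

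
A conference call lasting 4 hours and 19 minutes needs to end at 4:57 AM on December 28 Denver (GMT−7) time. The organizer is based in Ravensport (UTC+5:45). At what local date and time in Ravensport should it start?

Target end time in UTC: 4:57 AM + 7:00 = 11:57 AM on Dec 28.
Subtract 4 hours and 19 minutes → start 7:38 AM UTC on Dec 28.
Ravensport is UTC+5:45: 7:38 AM + 5:45 = 1:23 PM on Dec 28.

1:23 PM on December 28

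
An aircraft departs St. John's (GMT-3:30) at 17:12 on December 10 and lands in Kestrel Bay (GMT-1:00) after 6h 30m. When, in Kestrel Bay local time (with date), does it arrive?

02:12 on December 11

Convert departure to UTC: 17:12 + 3:30 = 20:42 UTC on Dec 10.
Add 6 hours 30 minutes travel time → 03:12 UTC (Dec 11).
Kestrel Bay is UTC−1:00, so local arrival = 03:12 − 1:00 = 02:12 on Dec 11.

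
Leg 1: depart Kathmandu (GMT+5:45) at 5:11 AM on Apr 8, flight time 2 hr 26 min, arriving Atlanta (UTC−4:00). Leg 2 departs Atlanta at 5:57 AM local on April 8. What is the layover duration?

Convert departure to UTC: 5:11 AM − 5:45 = 11:26 PM UTC on Apr 7.
Add 2 hours and 26 minutes flight time → 1:52 AM UTC (Apr 8).
Atlanta is UTC−4:00, so local arrival = 1:52 AM − 4:00 = 9:52 PM on Apr 7.
Layover = 5:57 AM − 9:52 PM (+1 day) = 8 hours 5 minutes.

8 hours 5 minutes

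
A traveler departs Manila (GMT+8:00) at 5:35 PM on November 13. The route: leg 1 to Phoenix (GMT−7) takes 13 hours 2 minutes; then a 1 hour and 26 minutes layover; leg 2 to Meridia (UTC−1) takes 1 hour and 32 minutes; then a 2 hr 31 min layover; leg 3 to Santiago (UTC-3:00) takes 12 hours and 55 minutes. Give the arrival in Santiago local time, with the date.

2:01 PM on November 14

Convert departure to UTC: 5:35 PM − 8:00 = 9:35 AM UTC on Nov 13.
Add 13 hours 2 minutes leg 1 → 10:37 PM UTC.
Add 1 hour and 26 minutes layover in Phoenix → 12:03 AM UTC (Nov 14).
Add 1 hour 32 minutes leg 2 → 1:35 AM UTC.
Add 2 hours 31 minutes layover in Meridia → 4:06 AM UTC.
Add 12 hours and 55 minutes leg 3 → 5:01 PM UTC.
Santiago is UTC−3:00, so local arrival = 5:01 PM − 3:00 = 2:01 PM on Nov 14.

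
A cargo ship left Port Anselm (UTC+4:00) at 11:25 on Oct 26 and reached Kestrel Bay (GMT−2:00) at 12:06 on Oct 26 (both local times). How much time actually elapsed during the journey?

6 hours 41 minutes

Departure in UTC: 11:25 − 4:00 = 07:25 on Oct 26.
Arrival in UTC: 12:06 + 2:00 = 14:06 on Oct 26.
Elapsed = 14:06 − 07:25 = 6 hours 41 minutes.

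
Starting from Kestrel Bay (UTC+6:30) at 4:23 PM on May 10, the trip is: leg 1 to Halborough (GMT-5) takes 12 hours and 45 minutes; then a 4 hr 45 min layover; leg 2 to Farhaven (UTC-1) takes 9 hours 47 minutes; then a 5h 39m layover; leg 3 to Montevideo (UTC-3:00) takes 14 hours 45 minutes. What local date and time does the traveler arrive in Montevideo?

6:34 AM on May 12

Convert departure to UTC: 4:23 PM − 6:30 = 9:53 AM UTC on May 10.
Add 12 hours and 45 minutes leg 1 → 10:38 PM UTC.
Add 4 hours 45 minutes layover in Halborough → 3:23 AM UTC (May 11).
Add 9 hours and 47 minutes leg 2 → 1:10 PM UTC.
Add 5 hours and 39 minutes layover in Farhaven → 6:49 PM UTC.
Add 14 hours and 45 minutes leg 3 → 9:34 AM UTC (May 12).
Montevideo is UTC−3:00, so local arrival = 9:34 AM − 3:00 = 6:34 AM on May 12.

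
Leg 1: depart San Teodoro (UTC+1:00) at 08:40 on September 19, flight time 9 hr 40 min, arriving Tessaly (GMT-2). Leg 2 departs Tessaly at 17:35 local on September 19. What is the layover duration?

Convert departure to UTC: 08:40 − 1:00 = 07:40 UTC on Sep 19.
Add 9 hours 40 minutes flight time → 17:20 UTC.
Tessaly is UTC−2:00, so local arrival = 17:20 − 2:00 = 15:20 on Sep 19.
Layover = 17:35 − 15:20 = 2 hours 15 minutes.

2 hours 15 minutes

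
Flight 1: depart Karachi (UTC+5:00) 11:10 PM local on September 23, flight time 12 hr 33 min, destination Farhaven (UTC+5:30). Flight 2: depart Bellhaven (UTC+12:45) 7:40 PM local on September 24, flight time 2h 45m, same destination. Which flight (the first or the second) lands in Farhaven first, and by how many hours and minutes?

the first, by 2 hours 57 minutes

Flight 1 in UTC: 11:10 PM − 5:00 = 6:10 PM on Sep 23.
+12 hours 33 minutes → arrive 6:43 AM UTC on Sep 24.
Flight 2 in UTC: 7:40 PM − 12:45 = 6:55 AM on Sep 24.
+2 hours 45 minutes → arrive 9:40 AM UTC on Sep 24.
Flight 1 lands earlier by 2 hours 57 minutes.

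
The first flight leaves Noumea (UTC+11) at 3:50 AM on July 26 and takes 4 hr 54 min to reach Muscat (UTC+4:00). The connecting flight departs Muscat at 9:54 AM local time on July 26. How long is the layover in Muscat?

8 hours 10 minutes

Convert departure to UTC: 3:50 AM − 11:00 = 4:50 PM UTC on Jul 25.
Add 4 hours 54 minutes flight time → 9:44 PM UTC.
Muscat is UTC+4:00, so local arrival = 9:44 PM + 4:00 = 1:44 AM on Jul 26.
Layover = 9:54 AM − 1:44 AM = 8 hours 10 minutes.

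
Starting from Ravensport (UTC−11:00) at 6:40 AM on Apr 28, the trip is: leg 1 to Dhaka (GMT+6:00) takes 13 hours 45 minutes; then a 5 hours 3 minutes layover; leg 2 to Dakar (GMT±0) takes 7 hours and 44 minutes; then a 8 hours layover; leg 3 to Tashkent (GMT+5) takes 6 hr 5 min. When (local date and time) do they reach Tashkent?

3:17 PM on April 30

Convert departure to UTC: 6:40 AM + 11:00 = 5:40 PM UTC on Apr 28.
Add 13 hours and 45 minutes leg 1 → 7:25 AM UTC (Apr 29).
Add 5 hours and 3 minutes layover in Dhaka → 12:28 PM UTC.
Add 7 hours 44 minutes leg 2 → 8:12 PM UTC.
Add 8 hours layover in Dakar → 4:12 AM UTC (Apr 30).
Add 6 hours 5 minutes leg 3 → 10:17 AM UTC.
Tashkent is UTC+5:00, so local arrival = 10:17 AM + 5:00 = 3:17 PM on Apr 30.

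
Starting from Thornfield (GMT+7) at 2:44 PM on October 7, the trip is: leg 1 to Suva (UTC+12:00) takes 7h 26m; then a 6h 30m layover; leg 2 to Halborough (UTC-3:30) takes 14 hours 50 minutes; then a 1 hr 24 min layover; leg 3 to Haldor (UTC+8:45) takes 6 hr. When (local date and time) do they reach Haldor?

4:39 AM on October 9

Convert departure to UTC: 2:44 PM − 7:00 = 7:44 AM UTC on Oct 7.
Add 7 hours 26 minutes leg 1 → 3:10 PM UTC.
Add 6 hours and 30 minutes layover in Suva → 9:40 PM UTC.
Add 14 hours and 50 minutes leg 2 → 12:30 PM UTC (Oct 8).
Add 1 hour 24 minutes layover in Halborough → 1:54 PM UTC.
Add 6 hours leg 3 → 7:54 PM UTC.
Haldor is UTC+8:45, so local arrival = 7:54 PM + 8:45 = 4:39 AM on Oct 9.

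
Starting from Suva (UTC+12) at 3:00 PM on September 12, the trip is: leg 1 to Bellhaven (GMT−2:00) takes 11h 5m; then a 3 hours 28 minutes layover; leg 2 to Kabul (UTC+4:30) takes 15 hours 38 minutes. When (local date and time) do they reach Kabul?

Convert departure to UTC: 3:00 PM − 12:00 = 3:00 AM UTC on Sep 12.
Add 11 hours and 5 minutes leg 1 → 2:05 PM UTC.
Add 3 hours 28 minutes layover in Bellhaven → 5:33 PM UTC.
Add 15 hours 38 minutes leg 2 → 9:11 AM UTC (Sep 13).
Kabul is UTC+4:30, so local arrival = 9:11 AM + 4:30 = 1:41 PM on Sep 13.

1:41 PM on Sep 13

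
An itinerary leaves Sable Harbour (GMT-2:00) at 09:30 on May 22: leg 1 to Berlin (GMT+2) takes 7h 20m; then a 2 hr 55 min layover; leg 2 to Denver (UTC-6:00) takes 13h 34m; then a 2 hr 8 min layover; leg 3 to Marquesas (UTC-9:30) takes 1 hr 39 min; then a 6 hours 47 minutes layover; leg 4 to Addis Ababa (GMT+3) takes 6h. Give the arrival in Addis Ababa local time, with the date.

06:53 on May 24

Convert departure to UTC: 09:30 + 2:00 = 11:30 UTC on May 22.
Add 7 hours 20 minutes leg 1 → 18:50 UTC.
Add 2 hours and 55 minutes layover in Berlin → 21:45 UTC.
Add 13 hours 34 minutes leg 2 → 11:19 UTC (May 23).
Add 2 hours 8 minutes layover in Denver → 13:27 UTC.
Add 1 hour 39 minutes leg 3 → 15:06 UTC.
Add 6 hours 47 minutes layover in Marquesas → 21:53 UTC.
Add 6 hours leg 4 → 03:53 UTC (May 24).
Addis Ababa is UTC+3:00, so local arrival = 03:53 + 3:00 = 06:53 on May 24.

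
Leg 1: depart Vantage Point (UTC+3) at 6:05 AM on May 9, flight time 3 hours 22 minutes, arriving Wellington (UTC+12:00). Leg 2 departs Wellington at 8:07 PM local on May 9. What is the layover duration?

1 hour 40 minutes

Convert departure to UTC: 6:05 AM − 3:00 = 3:05 AM UTC on May 9.
Add 3 hours and 22 minutes flight time → 6:27 AM UTC.
Wellington is UTC+12:00, so local arrival = 6:27 AM + 12:00 = 6:27 PM on May 9.
Layover = 8:07 PM − 6:27 PM = 1 hour 40 minutes.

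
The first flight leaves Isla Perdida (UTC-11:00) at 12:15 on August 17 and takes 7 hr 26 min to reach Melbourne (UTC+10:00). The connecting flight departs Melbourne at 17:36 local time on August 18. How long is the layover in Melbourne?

55 minutes

Convert departure to UTC: 12:15 + 11:00 = 23:15 UTC on Aug 17.
Add 7 hours 26 minutes flight time → 06:41 UTC (Aug 18).
Melbourne is UTC+10:00, so local arrival = 06:41 + 10:00 = 16:41 on Aug 18.
Layover = 17:36 − 16:41 = 55 minutes.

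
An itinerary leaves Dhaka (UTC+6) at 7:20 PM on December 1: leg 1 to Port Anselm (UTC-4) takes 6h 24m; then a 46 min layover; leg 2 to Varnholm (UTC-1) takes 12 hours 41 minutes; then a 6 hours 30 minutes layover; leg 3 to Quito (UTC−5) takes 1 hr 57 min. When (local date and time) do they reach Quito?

Convert departure to UTC: 7:20 PM − 6:00 = 1:20 PM UTC on Dec 1.
Add 6 hours and 24 minutes leg 1 → 7:44 PM UTC.
Add 46 minutes layover in Port Anselm → 8:30 PM UTC.
Add 12 hours and 41 minutes leg 2 → 9:11 AM UTC (Dec 2).
Add 6 hours and 30 minutes layover in Varnholm → 3:41 PM UTC.
Add 1 hour and 57 minutes leg 3 → 5:38 PM UTC.
Quito is UTC−5:00, so local arrival = 5:38 PM − 5:00 = 12:38 PM on Dec 2.

12:38 PM on December 2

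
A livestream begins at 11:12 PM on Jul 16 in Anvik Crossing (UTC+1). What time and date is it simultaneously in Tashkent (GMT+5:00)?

3:12 AM on Jul 17

In UTC: 11:12 PM − 1:00 = 10:12 PM on Jul 16.
Tashkent is UTC+5:00: 10:12 PM + 5:00 = 3:12 AM on Jul 17.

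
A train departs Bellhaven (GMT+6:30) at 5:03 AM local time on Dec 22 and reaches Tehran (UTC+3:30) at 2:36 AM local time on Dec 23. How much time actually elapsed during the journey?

24 hours 33 minutes

Tehran is 3:00 behind Bellhaven.
Clock-face elapsed time (ignoring zones) is 21 hours 33 minutes.
Actual elapsed = 21 hours 33 minutes + 3:00 = 24 hours 33 minutes.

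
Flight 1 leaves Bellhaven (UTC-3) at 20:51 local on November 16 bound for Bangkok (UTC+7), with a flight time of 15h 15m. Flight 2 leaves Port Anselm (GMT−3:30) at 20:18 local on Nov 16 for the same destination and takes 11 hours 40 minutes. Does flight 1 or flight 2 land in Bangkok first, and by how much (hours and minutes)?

the second, by 3 hours 38 minutes

Flight 1 in UTC: 20:51 + 3:00 = 23:51 on Nov 16.
+15 hours and 15 minutes → arrive 15:06 UTC on Nov 17.
Flight 2 in UTC: 20:18 + 3:30 = 23:48 on Nov 16.
+11 hours and 40 minutes → arrive 11:28 UTC on Nov 17.
Flight 2 lands earlier by 3 hours 38 minutes.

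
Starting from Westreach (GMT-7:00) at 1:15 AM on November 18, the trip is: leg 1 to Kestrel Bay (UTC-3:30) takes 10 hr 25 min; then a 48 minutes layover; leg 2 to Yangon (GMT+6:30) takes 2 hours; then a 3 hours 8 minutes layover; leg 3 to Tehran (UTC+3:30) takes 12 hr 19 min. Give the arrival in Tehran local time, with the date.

Convert departure to UTC: 1:15 AM + 7:00 = 8:15 AM UTC on Nov 18.
Add 10 hours 25 minutes leg 1 → 6:40 PM UTC.
Add 48 minutes layover in Kestrel Bay → 7:28 PM UTC.
Add 2 hours leg 2 → 9:28 PM UTC.
Add 3 hours 8 minutes layover in Yangon → 12:36 AM UTC (Nov 19).
Add 12 hours 19 minutes leg 3 → 12:55 PM UTC.
Tehran is UTC+3:30, so local arrival = 12:55 PM + 3:30 = 4:25 PM on Nov 19.

4:25 PM on Nov 19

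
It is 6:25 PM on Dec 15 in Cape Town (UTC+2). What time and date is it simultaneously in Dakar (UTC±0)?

In UTC: 6:25 PM − 2:00 = 4:25 PM on Dec 15.
Dakar is UTC+0, so it is 4:25 PM on Dec 15.

4:25 PM on Dec 15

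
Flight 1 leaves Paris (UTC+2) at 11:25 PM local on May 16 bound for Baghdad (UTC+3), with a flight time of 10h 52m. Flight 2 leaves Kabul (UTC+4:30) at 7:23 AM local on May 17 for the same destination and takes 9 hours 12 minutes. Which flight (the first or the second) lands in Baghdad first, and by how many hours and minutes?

Flight 1 in UTC: 11:25 PM − 2:00 = 9:25 PM on May 16.
+10 hours and 52 minutes → arrive 8:17 AM UTC on May 17.
Flight 2 in UTC: 7:23 AM − 4:30 = 2:53 AM on May 17.
+9 hours and 12 minutes → arrive 12:05 PM UTC on May 17.
Flight 1 lands earlier by 3 hours 48 minutes.

the first, by 3 hours 48 minutes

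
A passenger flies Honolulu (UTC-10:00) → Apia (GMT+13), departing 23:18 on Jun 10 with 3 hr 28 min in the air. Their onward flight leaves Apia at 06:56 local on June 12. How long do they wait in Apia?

Convert departure to UTC: 23:18 + 10:00 = 09:18 UTC on Jun 11.
Add 3 hours and 28 minutes flight time → 12:46 UTC.
Apia is UTC+13:00, so local arrival = 12:46 + 13:00 = 01:46 on Jun 12.
Layover = 06:56 − 01:46 = 5 hours 10 minutes.

5 hours 10 minutes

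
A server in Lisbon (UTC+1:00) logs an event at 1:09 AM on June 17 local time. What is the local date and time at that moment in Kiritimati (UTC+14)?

In UTC: 1:09 AM − 1:00 = 12:09 AM on Jun 17.
Kiritimati is UTC+14:00: 12:09 AM + 14:00 = 2:09 PM on Jun 17.

2:09 PM on Jun 17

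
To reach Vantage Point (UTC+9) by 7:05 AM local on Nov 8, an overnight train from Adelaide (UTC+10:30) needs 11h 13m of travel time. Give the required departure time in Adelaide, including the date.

9:22 PM on Nov 7

Target arrival in UTC: 7:05 AM − 9:00 = 10:05 PM on Nov 7.
Subtract 11 hours and 13 minutes → departure 10:52 AM UTC on Nov 7.
Adelaide is UTC+10:30: 10:52 AM + 10:30 = 9:22 PM on Nov 7.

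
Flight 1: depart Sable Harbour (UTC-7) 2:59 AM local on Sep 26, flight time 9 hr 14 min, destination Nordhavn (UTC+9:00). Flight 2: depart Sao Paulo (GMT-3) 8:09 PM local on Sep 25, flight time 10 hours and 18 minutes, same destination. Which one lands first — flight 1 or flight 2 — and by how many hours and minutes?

the second, by 9 hours 46 minutes

Flight 1 in UTC: 2:59 AM + 7:00 = 9:59 AM on Sep 26.
+9 hours and 14 minutes → arrive 7:13 PM UTC on Sep 26.
Flight 2 in UTC: 8:09 PM + 3:00 = 11:09 PM on Sep 25.
+10 hours and 18 minutes → arrive 9:27 AM UTC on Sep 26.
Flight 2 lands earlier by 9 hours 46 minutes.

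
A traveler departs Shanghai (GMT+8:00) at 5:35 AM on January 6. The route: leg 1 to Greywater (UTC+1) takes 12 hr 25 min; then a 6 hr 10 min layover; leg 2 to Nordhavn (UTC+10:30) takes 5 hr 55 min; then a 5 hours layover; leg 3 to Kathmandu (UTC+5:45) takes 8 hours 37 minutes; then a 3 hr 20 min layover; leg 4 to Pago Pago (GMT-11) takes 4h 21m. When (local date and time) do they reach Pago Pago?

8:23 AM on January 7

Convert departure to UTC: 5:35 AM − 8:00 = 9:35 PM UTC on Jan 5.
Add 12 hours and 25 minutes leg 1 → 10:00 AM UTC (Jan 6).
Add 6 hours 10 minutes layover in Greywater → 4:10 PM UTC.
Add 5 hours and 55 minutes leg 2 → 10:05 PM UTC.
Add 5 hours layover in Nordhavn → 3:05 AM UTC (Jan 7).
Add 8 hours and 37 minutes leg 3 → 11:42 AM UTC.
Add 3 hours and 20 minutes layover in Kathmandu → 3:02 PM UTC.
Add 4 hours and 21 minutes leg 4 → 7:23 PM UTC.
Pago Pago is UTC−11:00, so local arrival = 7:23 PM − 11:00 = 8:23 AM on Jan 7.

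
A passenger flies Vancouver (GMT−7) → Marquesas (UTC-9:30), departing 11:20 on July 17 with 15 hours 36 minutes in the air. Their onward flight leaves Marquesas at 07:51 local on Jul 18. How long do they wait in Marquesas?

Convert departure to UTC: 11:20 + 7:00 = 18:20 UTC on Jul 17.
Add 15 hours and 36 minutes flight time → 09:56 UTC (Jul 18).
Marquesas is UTC−9:30, so local arrival = 09:56 − 9:30 = 00:26 on Jul 18.
Layover = 07:51 − 00:26 = 7 hours 25 minutes.

7 hours 25 minutes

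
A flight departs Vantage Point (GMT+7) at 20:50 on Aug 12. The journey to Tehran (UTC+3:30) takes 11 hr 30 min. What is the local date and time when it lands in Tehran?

Convert departure to UTC: 20:50 − 7:00 = 13:50 UTC on Aug 12.
Add 11 hours and 30 minutes travel time → 01:20 UTC (Aug 13).
Tehran is UTC+3:30, so local arrival = 01:20 + 3:30 = 04:50 on Aug 13.

04:50 on Aug 13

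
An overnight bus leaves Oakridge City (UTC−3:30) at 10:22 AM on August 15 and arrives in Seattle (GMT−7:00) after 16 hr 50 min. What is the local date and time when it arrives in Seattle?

11:42 PM on Aug 15

Convert departure to UTC: 10:22 AM + 3:30 = 1:52 PM UTC on Aug 15.
Add 16 hours and 50 minutes travel time → 6:42 AM UTC (Aug 16).
Seattle is UTC−7:00, so local arrival = 6:42 AM − 7:00 = 11:42 PM on Aug 15.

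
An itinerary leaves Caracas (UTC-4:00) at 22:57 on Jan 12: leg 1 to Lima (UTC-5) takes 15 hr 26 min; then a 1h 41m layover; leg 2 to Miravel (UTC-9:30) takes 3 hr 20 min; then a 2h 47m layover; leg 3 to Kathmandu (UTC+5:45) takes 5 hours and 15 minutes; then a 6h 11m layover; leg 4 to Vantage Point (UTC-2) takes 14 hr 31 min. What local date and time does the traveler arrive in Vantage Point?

02:08 on January 15

Convert departure to UTC: 22:57 + 4:00 = 02:57 UTC on Jan 13.
Add 15 hours and 26 minutes leg 1 → 18:23 UTC.
Add 1 hour and 41 minutes layover in Lima → 20:04 UTC.
Add 3 hours and 20 minutes leg 2 → 23:24 UTC.
Add 2 hours 47 minutes layover in Miravel → 02:11 UTC (Jan 14).
Add 5 hours and 15 minutes leg 3 → 07:26 UTC.
Add 6 hours 11 minutes layover in Kathmandu → 13:37 UTC.
Add 14 hours 31 minutes leg 4 → 04:08 UTC (Jan 15).
Vantage Point is UTC−2:00, so local arrival = 04:08 − 2:00 = 02:08 on Jan 15.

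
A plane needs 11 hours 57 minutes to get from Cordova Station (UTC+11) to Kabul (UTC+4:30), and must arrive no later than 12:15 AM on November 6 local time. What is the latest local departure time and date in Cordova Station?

Target arrival in UTC: 12:15 AM − 4:30 = 7:45 PM on Nov 5.
Subtract 11 hours and 57 minutes → departure 7:48 AM UTC on Nov 5.
Cordova Station is UTC+11:00: 7:48 AM + 11:00 = 6:48 PM on Nov 5.

6:48 PM on November 5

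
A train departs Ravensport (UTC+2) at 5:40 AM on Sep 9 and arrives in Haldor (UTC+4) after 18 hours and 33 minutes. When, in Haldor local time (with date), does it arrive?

2:13 AM on September 10

Convert departure to UTC: 5:40 AM − 2:00 = 3:40 AM UTC on Sep 9.
Add 18 hours 33 minutes travel time → 10:13 PM UTC.
Haldor is UTC+4:00, so local arrival = 10:13 PM + 4:00 = 2:13 AM on Sep 10.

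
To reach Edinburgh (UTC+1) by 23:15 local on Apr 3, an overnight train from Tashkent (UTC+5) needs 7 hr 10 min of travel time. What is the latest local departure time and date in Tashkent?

20:05 on April 3

Target arrival in UTC: 23:15 − 1:00 = 22:15 on Apr 3.
Subtract 7 hours 10 minutes → departure 15:05 UTC on Apr 3.
Tashkent is UTC+5:00: 15:05 + 5:00 = 20:05 on Apr 3.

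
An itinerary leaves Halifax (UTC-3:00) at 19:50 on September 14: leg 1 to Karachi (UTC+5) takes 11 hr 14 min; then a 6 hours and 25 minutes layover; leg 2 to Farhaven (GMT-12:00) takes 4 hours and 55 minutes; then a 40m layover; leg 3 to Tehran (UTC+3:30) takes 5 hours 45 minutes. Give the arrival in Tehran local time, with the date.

Convert departure to UTC: 19:50 + 3:00 = 22:50 UTC on Sep 14.
Add 11 hours 14 minutes leg 1 → 10:04 UTC (Sep 15).
Add 6 hours 25 minutes layover in Karachi → 16:29 UTC.
Add 4 hours and 55 minutes leg 2 → 21:24 UTC.
Add 40 minutes layover in Farhaven → 22:04 UTC.
Add 5 hours 45 minutes leg 3 → 03:49 UTC (Sep 16).
Tehran is UTC+3:30, so local arrival = 03:49 + 3:30 = 07:19 on Sep 16.

07:19 on September 16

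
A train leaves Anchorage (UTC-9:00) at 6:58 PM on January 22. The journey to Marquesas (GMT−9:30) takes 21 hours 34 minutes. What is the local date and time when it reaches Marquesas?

4:02 PM on January 23

Marquesas is 0:30 behind Anchorage.
After 21 hours 34 minutes it is 4:32 PM (Jan 23) in Anchorage.
Shift by the zone difference: 4:32 PM − 0:30 = 4:02 PM on Jan 23 in Marquesas.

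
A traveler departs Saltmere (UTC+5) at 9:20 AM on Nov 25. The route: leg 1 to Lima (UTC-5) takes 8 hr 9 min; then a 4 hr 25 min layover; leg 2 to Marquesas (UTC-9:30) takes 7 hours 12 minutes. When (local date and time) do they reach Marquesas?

2:36 PM on Nov 25

Convert departure to UTC: 9:20 AM − 5:00 = 4:20 AM UTC on Nov 25.
Add 8 hours 9 minutes leg 1 → 12:29 PM UTC.
Add 4 hours and 25 minutes layover in Lima → 4:54 PM UTC.
Add 7 hours and 12 minutes leg 2 → 12:06 AM UTC (Nov 26).
Marquesas is UTC−9:30, so local arrival = 12:06 AM − 9:30 = 2:36 PM on Nov 25.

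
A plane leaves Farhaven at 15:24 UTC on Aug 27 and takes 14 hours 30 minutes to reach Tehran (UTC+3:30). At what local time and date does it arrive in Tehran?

Departure is given in UTC: 15:24 on Aug 27.
Add 14 hours and 30 minutes → 05:54 UTC (Aug 28).
Tehran is UTC+3:30: 05:54 + 3:30 = 09:24 on Aug 28.

09:24 on August 28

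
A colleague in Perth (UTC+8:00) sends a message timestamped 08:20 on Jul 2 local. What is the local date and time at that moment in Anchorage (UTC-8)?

In UTC: 08:20 − 8:00 = 00:20 on Jul 2.
Anchorage is UTC−8:00: 00:20 − 8:00 = 16:20 on Jul 1.

16:20 on July 1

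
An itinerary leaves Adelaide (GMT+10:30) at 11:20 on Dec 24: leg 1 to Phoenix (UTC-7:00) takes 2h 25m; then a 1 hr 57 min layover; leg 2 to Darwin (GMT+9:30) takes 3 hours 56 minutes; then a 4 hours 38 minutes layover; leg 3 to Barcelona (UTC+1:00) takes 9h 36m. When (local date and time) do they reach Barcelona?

00:22 on December 25

Convert departure to UTC: 11:20 − 10:30 = 00:50 UTC on Dec 24.
Add 2 hours 25 minutes leg 1 → 03:15 UTC.
Add 1 hour and 57 minutes layover in Phoenix → 05:12 UTC.
Add 3 hours 56 minutes leg 2 → 09:08 UTC.
Add 4 hours and 38 minutes layover in Darwin → 13:46 UTC.
Add 9 hours and 36 minutes leg 3 → 23:22 UTC.
Barcelona is UTC+1:00, so local arrival = 23:22 + 1:00 = 00:22 on Dec 25.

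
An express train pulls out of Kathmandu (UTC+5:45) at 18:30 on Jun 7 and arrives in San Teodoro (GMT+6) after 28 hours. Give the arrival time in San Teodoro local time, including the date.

Convert departure to UTC: 18:30 − 5:45 = 12:45 UTC on Jun 7.
Add 28 hours travel time → 16:45 UTC (Jun 8).
San Teodoro is UTC+6:00, so local arrival = 16:45 + 6:00 = 22:45 on Jun 8.

22:45 on June 8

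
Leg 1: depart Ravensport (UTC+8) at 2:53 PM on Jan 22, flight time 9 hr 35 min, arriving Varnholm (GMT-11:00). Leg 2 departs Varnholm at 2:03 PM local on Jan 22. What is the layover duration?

8 hours 35 minutes

Convert departure to UTC: 2:53 PM − 8:00 = 6:53 AM UTC on Jan 22.
Add 9 hours 35 minutes flight time → 4:28 PM UTC.
Varnholm is UTC−11:00, so local arrival = 4:28 PM − 11:00 = 5:28 AM on Jan 22.
Layover = 2:03 PM − 5:28 AM = 8 hours 35 minutes.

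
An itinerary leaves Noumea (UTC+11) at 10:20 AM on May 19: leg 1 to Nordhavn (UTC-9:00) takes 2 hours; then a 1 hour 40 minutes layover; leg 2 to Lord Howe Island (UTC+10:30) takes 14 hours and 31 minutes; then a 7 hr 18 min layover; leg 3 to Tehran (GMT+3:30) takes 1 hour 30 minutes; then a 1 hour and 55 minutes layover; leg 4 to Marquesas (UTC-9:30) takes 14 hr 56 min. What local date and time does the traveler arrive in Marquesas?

9:40 AM on May 20

Convert departure to UTC: 10:20 AM − 11:00 = 11:20 PM UTC on May 18.
Add 2 hours leg 1 → 1:20 AM UTC (May 19).
Add 1 hour 40 minutes layover in Nordhavn → 3:00 AM UTC.
Add 14 hours and 31 minutes leg 2 → 5:31 PM UTC.
Add 7 hours and 18 minutes layover in Lord Howe Island → 12:49 AM UTC (May 20).
Add 1 hour 30 minutes leg 3 → 2:19 AM UTC.
Add 1 hour 55 minutes layover in Tehran → 4:14 AM UTC.
Add 14 hours 56 minutes leg 4 → 7:10 PM UTC.
Marquesas is UTC−9:30, so local arrival = 7:10 PM − 9:30 = 9:40 AM on May 20.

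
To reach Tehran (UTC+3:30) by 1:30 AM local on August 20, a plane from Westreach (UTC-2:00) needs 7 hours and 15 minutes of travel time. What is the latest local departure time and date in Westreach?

12:45 PM on Aug 19

Target arrival in UTC: 1:30 AM − 3:30 = 10:00 PM on Aug 19.
Subtract 7 hours and 15 minutes → departure 2:45 PM UTC on Aug 19.
Westreach is UTC−2:00: 2:45 PM − 2:00 = 12:45 PM on Aug 19.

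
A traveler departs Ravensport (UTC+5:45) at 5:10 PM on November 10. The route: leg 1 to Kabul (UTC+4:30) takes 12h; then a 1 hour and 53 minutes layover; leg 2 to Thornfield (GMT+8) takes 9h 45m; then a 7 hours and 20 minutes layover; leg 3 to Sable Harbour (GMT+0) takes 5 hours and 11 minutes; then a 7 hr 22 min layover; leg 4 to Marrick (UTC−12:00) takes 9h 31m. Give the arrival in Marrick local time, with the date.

4:27 AM on November 12

Convert departure to UTC: 5:10 PM − 5:45 = 11:25 AM UTC on Nov 10.
Add 12 hours leg 1 → 11:25 PM UTC.
Add 1 hour 53 minutes layover in Kabul → 1:18 AM UTC (Nov 11).
Add 9 hours 45 minutes leg 2 → 11:03 AM UTC.
Add 7 hours and 20 minutes layover in Thornfield → 6:23 PM UTC.
Add 5 hours and 11 minutes leg 3 → 11:34 PM UTC.
Add 7 hours 22 minutes layover in Sable Harbour → 6:56 AM UTC (Nov 12).
Add 9 hours 31 minutes leg 4 → 4:27 PM UTC.
Marrick is UTC−12:00, so local arrival = 4:27 PM − 12:00 = 4:27 AM on Nov 12.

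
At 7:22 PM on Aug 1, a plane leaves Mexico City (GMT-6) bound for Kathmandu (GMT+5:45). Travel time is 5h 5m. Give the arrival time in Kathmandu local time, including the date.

Kathmandu is 11:45 ahead of Mexico City.
After 5 hours and 5 minutes it is 12:27 AM (Aug 2) in Mexico City.
Shift by the zone difference: 12:27 AM + 11:45 = 12:12 PM on Aug 2 in Kathmandu.

12:12 PM on August 2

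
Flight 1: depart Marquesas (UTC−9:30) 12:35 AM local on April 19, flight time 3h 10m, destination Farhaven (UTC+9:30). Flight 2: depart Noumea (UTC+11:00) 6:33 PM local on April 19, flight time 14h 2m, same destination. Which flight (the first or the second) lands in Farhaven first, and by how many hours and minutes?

the first, by 8 hours 20 minutes

Flight 1 in UTC: 12:35 AM + 9:30 = 10:05 AM on Apr 19.
+3 hours and 10 minutes → arrive 1:15 PM UTC on Apr 19.
Flight 2 in UTC: 6:33 PM − 11:00 = 7:33 AM on Apr 19.
+14 hours 2 minutes → arrive 9:35 PM UTC on Apr 19.
Flight 1 lands earlier by 8 hours 20 minutes.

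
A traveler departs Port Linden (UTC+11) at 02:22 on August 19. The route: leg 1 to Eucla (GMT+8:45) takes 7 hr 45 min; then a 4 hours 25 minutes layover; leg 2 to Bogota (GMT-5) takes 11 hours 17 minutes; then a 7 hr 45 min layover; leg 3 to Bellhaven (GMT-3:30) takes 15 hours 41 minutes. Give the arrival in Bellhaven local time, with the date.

10:45 on Aug 20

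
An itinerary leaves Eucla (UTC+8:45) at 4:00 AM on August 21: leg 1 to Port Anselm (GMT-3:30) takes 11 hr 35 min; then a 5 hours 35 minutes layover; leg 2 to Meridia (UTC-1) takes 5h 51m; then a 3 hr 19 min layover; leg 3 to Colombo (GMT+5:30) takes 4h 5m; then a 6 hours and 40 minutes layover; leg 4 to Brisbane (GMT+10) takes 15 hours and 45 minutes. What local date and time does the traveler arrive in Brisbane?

10:05 AM on August 23

Convert departure to UTC: 4:00 AM − 8:45 = 7:15 PM UTC on Aug 20.
Add 11 hours and 35 minutes leg 1 → 6:50 AM UTC (Aug 21).
Add 5 hours and 35 minutes layover in Port Anselm → 12:25 PM UTC.
Add 5 hours and 51 minutes leg 2 → 6:16 PM UTC.
Add 3 hours and 19 minutes layover in Meridia → 9:35 PM UTC.
Add 4 hours 5 minutes leg 3 → 1:40 AM UTC (Aug 22).
Add 6 hours 40 minutes layover in Colombo → 8:20 AM UTC.
Add 15 hours 45 minutes leg 4 → 12:05 AM UTC (Aug 23).
Brisbane is UTC+10:00, so local arrival = 12:05 AM + 10:00 = 10:05 AM on Aug 23.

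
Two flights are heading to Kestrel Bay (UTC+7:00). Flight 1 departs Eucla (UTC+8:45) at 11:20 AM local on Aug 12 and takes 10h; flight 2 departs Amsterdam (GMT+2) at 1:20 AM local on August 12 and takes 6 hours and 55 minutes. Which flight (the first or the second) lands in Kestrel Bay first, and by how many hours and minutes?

Flight 1 in UTC: 11:20 AM − 8:45 = 2:35 AM on Aug 12.
+10 hours → arrive 12:35 PM UTC on Aug 12.
Flight 2 in UTC: 1:20 AM − 2:00 = 11:20 PM on Aug 11.
+6 hours 55 minutes → arrive 6:15 AM UTC on Aug 12.
Flight 2 lands earlier by 6 hours 20 minutes.

the second, by 6 hours 20 minutes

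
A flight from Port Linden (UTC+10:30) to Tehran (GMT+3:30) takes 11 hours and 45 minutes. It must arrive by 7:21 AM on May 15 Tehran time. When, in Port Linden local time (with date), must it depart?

2:36 AM on May 15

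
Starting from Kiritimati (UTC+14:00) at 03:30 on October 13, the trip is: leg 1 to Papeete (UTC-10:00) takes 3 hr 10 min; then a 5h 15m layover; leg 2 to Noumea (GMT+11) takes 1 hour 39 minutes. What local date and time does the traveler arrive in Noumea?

10:34 on October 13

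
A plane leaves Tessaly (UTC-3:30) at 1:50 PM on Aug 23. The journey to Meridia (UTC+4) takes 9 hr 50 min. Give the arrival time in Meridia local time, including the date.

7:10 AM on August 24

Convert departure to UTC: 1:50 PM + 3:30 = 5:20 PM UTC on Aug 23.
Add 9 hours 50 minutes travel time → 3:10 AM UTC (Aug 24).
Meridia is UTC+4:00, so local arrival = 3:10 AM + 4:00 = 7:10 AM on Aug 24.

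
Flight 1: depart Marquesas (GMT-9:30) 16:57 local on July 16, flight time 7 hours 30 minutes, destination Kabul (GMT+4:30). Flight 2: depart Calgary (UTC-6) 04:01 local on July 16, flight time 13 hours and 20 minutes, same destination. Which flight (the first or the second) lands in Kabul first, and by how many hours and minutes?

the second, by 10 hours 36 minutes

Flight 1 in UTC: 16:57 + 9:30 = 02:27 on Jul 17.
+7 hours and 30 minutes → arrive 09:57 UTC on Jul 17.
Flight 2 in UTC: 04:01 + 6:00 = 10:01 on Jul 16.
+13 hours and 20 minutes → arrive 23:21 UTC on Jul 16.
Flight 2 lands earlier by 10 hours 36 minutes.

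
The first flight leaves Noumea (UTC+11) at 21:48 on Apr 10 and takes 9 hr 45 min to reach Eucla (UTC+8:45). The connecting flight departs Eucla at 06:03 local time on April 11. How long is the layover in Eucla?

45 minutes

Convert departure to UTC: 21:48 − 11:00 = 10:48 UTC on Apr 10.
Add 9 hours 45 minutes flight time → 20:33 UTC.
Eucla is UTC+8:45, so local arrival = 20:33 + 8:45 = 05:18 on Apr 11.
Layover = 06:03 − 05:18 = 45 minutes.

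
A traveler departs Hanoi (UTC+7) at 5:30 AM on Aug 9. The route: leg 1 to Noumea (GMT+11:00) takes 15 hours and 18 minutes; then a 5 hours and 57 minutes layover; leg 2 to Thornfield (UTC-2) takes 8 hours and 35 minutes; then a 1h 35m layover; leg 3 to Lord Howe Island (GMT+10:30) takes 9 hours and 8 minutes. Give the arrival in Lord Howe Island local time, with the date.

1:33 AM on Aug 11

Convert departure to UTC: 5:30 AM − 7:00 = 10:30 PM UTC on Aug 8.
Add 15 hours 18 minutes leg 1 → 1:48 PM UTC (Aug 9).
Add 5 hours 57 minutes layover in Noumea → 7:45 PM UTC.
Add 8 hours and 35 minutes leg 2 → 4:20 AM UTC (Aug 10).
Add 1 hour and 35 minutes layover in Thornfield → 5:55 AM UTC.
Add 9 hours and 8 minutes leg 3 → 3:03 PM UTC.
Lord Howe Island is UTC+10:30, so local arrival = 3:03 PM + 10:30 = 1:33 AM on Aug 11.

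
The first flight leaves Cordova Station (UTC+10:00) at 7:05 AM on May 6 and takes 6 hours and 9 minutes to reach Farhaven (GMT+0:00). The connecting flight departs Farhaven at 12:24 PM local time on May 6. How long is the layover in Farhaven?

Convert departure to UTC: 7:05 AM − 10:00 = 9:05 PM UTC on May 5.
Add 6 hours 9 minutes flight time → 3:14 AM UTC (May 6).
Farhaven is UTC+0, so local arrival is the same: 3:14 AM on May 6.
Layover = 12:24 PM − 3:14 AM = 9 hours 10 minutes.

9 hours 10 minutes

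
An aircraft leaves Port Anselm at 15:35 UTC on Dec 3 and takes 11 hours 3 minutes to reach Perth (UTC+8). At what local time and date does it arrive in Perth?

10:38 on December 4

Departure is given in UTC: 15:35 on Dec 3.
Add 11 hours and 3 minutes → 02:38 UTC (Dec 4).
Perth is UTC+8:00: 02:38 + 8:00 = 10:38 on Dec 4.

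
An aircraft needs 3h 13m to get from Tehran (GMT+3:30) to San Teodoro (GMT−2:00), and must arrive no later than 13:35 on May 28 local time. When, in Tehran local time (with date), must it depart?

15:52 on May 28

Target arrival in UTC: 13:35 + 2:00 = 15:35 on May 28.
Subtract 3 hours and 13 minutes → departure 12:22 UTC on May 28.
Tehran is UTC+3:30: 12:22 + 3:30 = 15:52 on May 28.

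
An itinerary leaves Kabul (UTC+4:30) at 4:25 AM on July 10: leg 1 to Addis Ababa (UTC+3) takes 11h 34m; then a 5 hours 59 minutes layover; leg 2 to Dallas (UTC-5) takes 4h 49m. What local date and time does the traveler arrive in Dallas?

Convert departure to UTC: 4:25 AM − 4:30 = 11:55 PM UTC on Jul 9.
Add 11 hours and 34 minutes leg 1 → 11:29 AM UTC (Jul 10).
Add 5 hours and 59 minutes layover in Addis Ababa → 5:28 PM UTC.
Add 4 hours 49 minutes leg 2 → 10:17 PM UTC.
Dallas is UTC−5:00, so local arrival = 10:17 PM − 5:00 = 5:17 PM on Jul 10.

5:17 PM on Jul 10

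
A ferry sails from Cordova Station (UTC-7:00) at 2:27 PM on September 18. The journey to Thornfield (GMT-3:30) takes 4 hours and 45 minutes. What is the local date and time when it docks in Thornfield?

10:42 PM on September 18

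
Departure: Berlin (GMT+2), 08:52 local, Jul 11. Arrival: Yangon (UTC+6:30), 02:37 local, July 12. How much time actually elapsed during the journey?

13 hours 15 minutes

Yangon is 4:30 ahead of Berlin.
Clock-face elapsed time (ignoring zones) is 17 hours 45 minutes.
Actual elapsed = 17 hours 45 minutes − 4:30 = 13 hours 15 minutes.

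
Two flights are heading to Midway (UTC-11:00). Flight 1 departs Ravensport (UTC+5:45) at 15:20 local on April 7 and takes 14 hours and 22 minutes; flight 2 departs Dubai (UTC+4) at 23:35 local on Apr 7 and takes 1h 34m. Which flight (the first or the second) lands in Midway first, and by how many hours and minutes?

Flight 1 in UTC: 15:20 − 5:45 = 09:35 on Apr 7.
+14 hours 22 minutes → arrive 23:57 UTC on Apr 7.
Flight 2 in UTC: 23:35 − 4:00 = 19:35 on Apr 7.
+1 hour 34 minutes → arrive 21:09 UTC on Apr 7.
Flight 2 lands earlier by 2 hours 48 minutes.

the second, by 2 hours 48 minutes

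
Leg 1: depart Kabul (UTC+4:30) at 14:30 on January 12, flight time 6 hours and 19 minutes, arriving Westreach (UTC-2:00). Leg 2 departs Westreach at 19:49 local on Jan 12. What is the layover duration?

Convert departure to UTC: 14:30 − 4:30 = 10:00 UTC on Jan 12.
Add 6 hours 19 minutes flight time → 16:19 UTC.
Westreach is UTC−2:00, so local arrival = 16:19 − 2:00 = 14:19 on Jan 12.
Layover = 19:49 − 14:19 = 5 hours 30 minutes.

5 hours 30 minutes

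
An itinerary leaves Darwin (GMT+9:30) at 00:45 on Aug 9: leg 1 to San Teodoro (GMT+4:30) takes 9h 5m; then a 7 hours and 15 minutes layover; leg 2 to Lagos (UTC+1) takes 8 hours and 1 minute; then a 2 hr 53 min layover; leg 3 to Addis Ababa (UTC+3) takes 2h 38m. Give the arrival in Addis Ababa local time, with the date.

Convert departure to UTC: 00:45 − 9:30 = 15:15 UTC on Aug 8.
Add 9 hours 5 minutes leg 1 → 00:20 UTC (Aug 9).
Add 7 hours 15 minutes layover in San Teodoro → 07:35 UTC.
Add 8 hours 1 minute leg 2 → 15:36 UTC.
Add 2 hours and 53 minutes layover in Lagos → 18:29 UTC.
Add 2 hours 38 minutes leg 3 → 21:07 UTC.
Addis Ababa is UTC+3:00, so local arrival = 21:07 + 3:00 = 00:07 on Aug 10.

00:07 on August 10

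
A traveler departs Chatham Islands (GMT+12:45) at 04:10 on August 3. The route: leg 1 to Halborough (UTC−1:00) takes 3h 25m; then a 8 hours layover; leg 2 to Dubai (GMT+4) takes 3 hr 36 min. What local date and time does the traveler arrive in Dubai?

10:26 on August 3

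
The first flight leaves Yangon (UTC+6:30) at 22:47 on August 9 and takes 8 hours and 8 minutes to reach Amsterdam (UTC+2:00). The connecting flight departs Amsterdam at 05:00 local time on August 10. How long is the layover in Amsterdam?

2 hours 35 minutes

Convert departure to UTC: 22:47 − 6:30 = 16:17 UTC on Aug 9.
Add 8 hours and 8 minutes flight time → 00:25 UTC (Aug 10).
Amsterdam is UTC+2:00, so local arrival = 00:25 + 2:00 = 02:25 on Aug 10.
Layover = 05:00 − 02:25 = 2 hours 35 minutes.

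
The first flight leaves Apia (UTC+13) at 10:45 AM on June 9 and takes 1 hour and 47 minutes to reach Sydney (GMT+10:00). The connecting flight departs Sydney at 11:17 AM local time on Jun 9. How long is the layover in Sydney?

Convert departure to UTC: 10:45 AM − 13:00 = 9:45 PM UTC on Jun 8.
Add 1 hour 47 minutes flight time → 11:32 PM UTC.
Sydney is UTC+10:00, so local arrival = 11:32 PM + 10:00 = 9:32 AM on Jun 9.
Layover = 11:17 AM − 9:32 AM = 1 hour 45 minutes.

1 hour 45 minutes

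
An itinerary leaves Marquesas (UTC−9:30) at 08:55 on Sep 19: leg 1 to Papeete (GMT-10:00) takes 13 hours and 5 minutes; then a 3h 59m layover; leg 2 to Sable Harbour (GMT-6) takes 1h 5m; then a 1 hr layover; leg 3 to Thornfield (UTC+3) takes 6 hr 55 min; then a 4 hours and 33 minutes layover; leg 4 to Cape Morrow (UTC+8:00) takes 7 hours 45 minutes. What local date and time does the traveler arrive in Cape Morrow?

Convert departure to UTC: 08:55 + 9:30 = 18:25 UTC on Sep 19.
Add 13 hours and 5 minutes leg 1 → 07:30 UTC (Sep 20).
Add 3 hours and 59 minutes layover in Papeete → 11:29 UTC.
Add 1 hour 5 minutes leg 2 → 12:34 UTC.
Add 1 hour layover in Sable Harbour → 13:34 UTC.
Add 6 hours 55 minutes leg 3 → 20:29 UTC.
Add 4 hours 33 minutes layover in Thornfield → 01:02 UTC (Sep 21).
Add 7 hours 45 minutes leg 4 → 08:47 UTC.
Cape Morrow is UTC+8:00, so local arrival = 08:47 + 8:00 = 16:47 on Sep 21.

16:47 on September 21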